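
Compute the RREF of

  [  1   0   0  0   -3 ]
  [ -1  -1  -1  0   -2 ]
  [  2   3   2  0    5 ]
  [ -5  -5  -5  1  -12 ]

[[1, 0, 0, 0, -3], [0, 1, 0, 0, 1], [0, 0, 1, 0, 4], [0, 0, 0, 1, -2]]

Add R1 to R2.
Subtract 2 times R1 from R3.
Add 5 times R1 to R4.
Multiply R2 by -1.
Subtract 3 times R2 from R3.
Add 5 times R2 to R4.
Multiply R3 by -1.
Subtract R3 from R2.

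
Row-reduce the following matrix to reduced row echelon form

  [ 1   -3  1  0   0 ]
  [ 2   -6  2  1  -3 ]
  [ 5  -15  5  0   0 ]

[[1, -3, 1, 0, 0], [0, 0, 0, 1, -3], [0, 0, 0, 0, 0]]

R2 ← R2 − 2·R1
  [ 1   -3  1  0   0 ]
  [ 0    0  0  1  -3 ]
  [ 5  -15  5  0   0 ]
R3 ← R3 − 5·R1
  [ 1  -3  1  0   0 ]
  [ 0   0  0  1  -3 ]
  [ 0   0  0  0   0 ]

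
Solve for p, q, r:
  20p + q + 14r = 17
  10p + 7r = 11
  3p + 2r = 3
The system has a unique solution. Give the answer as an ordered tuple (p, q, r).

Form the augmented matrix and row-reduce:
  [ 20  1  14  |  17 ]
  [ 10  0   7  |  11 ]
  [  3  0   2  |   3 ]
Multiply R1 by 1/20.
Subtract 10 times R1 from R2.
Subtract 3 times R1 from R3.
Multiply R2 by -2.
Add 3/20 times R2 to R3.
Multiply R3 by -10.
Subtract 7/10 times R3 from R1.
Subtract 1/20 times R2 from R1.
Reading off the last column: p = -1, q = -5, r = 3.

(-1, -5, 3)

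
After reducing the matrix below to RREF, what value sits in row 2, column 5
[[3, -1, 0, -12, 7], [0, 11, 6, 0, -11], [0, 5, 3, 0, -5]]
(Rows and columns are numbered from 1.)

R1 ← 1/3·R1
  [ 1  -1/3  0  -4  7/3 ]
  [ 0    11  6   0  -11 ]
  [ 0     5  3   0   -5 ]
R2 ← 1/11·R2
  [ 1  -1/3     0  -4  7/3 ]
  [ 0     1  6/11   0   -1 ]
  [ 0     5     3   0   -5 ]
R3 ← R3 − 5·R2
  [ 1  -1/3     0  -4  7/3 ]
  [ 0     1  6/11   0   -1 ]
  [ 0     0  3/11   0    0 ]
R3 ← 11/3·R3
  [ 1  -1/3     0  -4  7/3 ]
  [ 0     1  6/11   0   -1 ]
  [ 0     0     1   0    0 ]
R2 ← R2 − 6/11·R3
  [ 1  -1/3  0  -4  7/3 ]
  [ 0     1  0   0   -1 ]
  [ 0     0  1   0    0 ]
R1 ← R1 + 1/3·R2
  [ 1  0  0  -4   2 ]
  [ 0  1  0   0  -1 ]
  [ 0  0  1   0   0 ]

-1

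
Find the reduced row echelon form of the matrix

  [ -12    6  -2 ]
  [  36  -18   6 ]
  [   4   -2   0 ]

[[1, -1/2, 0], [0, 0, 1], [0, 0, 0]]

ρ1 → -1/12·ρ1
  [  1  -1/2  1/6 ]
  [ 36   -18    6 ]
  [  4    -2    0 ]
ρ2 → ρ2 − 36·ρ1
  [ 1  -1/2  1/6 ]
  [ 0     0    0 ]
  [ 4    -2    0 ]
ρ3 → ρ3 − 4·ρ1
  [ 1  -1/2   1/6 ]
  [ 0     0     0 ]
  [ 0     0  -2/3 ]
ρ2 <=> ρ3
  [ 1  -1/2   1/6 ]
  [ 0     0  -2/3 ]
  [ 0     0     0 ]
ρ2 → -3/2·ρ2
  [ 1  -1/2  1/6 ]
  [ 0     0    1 ]
  [ 0     0    0 ]
ρ1 → ρ1 − 1/6·ρ2
  [ 1  -1/2  0 ]
  [ 0     0  1 ]
  [ 0     0  0 ]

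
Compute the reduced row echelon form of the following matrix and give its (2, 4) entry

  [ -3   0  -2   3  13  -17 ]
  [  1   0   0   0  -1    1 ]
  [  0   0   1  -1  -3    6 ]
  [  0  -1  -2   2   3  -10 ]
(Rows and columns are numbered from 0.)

1

r1 → -1/3·r1
  [ 1   0  2/3  -1  -13/3  17/3 ]
  [ 1   0    0   0     -1     1 ]
  [ 0   0    1  -1     -3     6 ]
  [ 0  -1   -2   2      3   -10 ]
r2 → r2 − r1
  [ 1   0   2/3  -1  -13/3   17/3 ]
  [ 0   0  -2/3   1   10/3  -14/3 ]
  [ 0   0     1  -1     -3      6 ]
  [ 0  -1    -2   2      3    -10 ]
r2 <-> r4
  [ 1   0   2/3  -1  -13/3   17/3 ]
  [ 0  -1    -2   2      3    -10 ]
  [ 0   0     1  -1     -3      6 ]
  [ 0   0  -2/3   1   10/3  -14/3 ]
r2 → -1·r2
  [ 1  0   2/3  -1  -13/3   17/3 ]
  [ 0  1     2  -2     -3     10 ]
  [ 0  0     1  -1     -3      6 ]
  [ 0  0  -2/3   1   10/3  -14/3 ]
r4 → r4 + 2/3·r3
  [ 1  0  2/3   -1  -13/3  17/3 ]
  [ 0  1    2   -2     -3    10 ]
  [ 0  0    1   -1     -3     6 ]
  [ 0  0    0  1/3    4/3  -2/3 ]
r4 → 3·r4
  [ 1  0  2/3  -1  -13/3  17/3 ]
  [ 0  1    2  -2     -3    10 ]
  [ 0  0    1  -1     -3     6 ]
  [ 0  0    0   1      4    -2 ]
r3 → r3 + r4
  [ 1  0  2/3  -1  -13/3  17/3 ]
  [ 0  1    2  -2     -3    10 ]
  [ 0  0    1   0      1     4 ]
  [ 0  0    0   1      4    -2 ]
r2 → r2 + 2·r4
  [ 1  0  2/3  -1  -13/3  17/3 ]
  [ 0  1    2   0      5     6 ]
  [ 0  0    1   0      1     4 ]
  [ 0  0    0   1      4    -2 ]
r1 → r1 + r4
  [ 1  0  2/3  0  -1/3  11/3 ]
  [ 0  1    2  0     5     6 ]
  [ 0  0    1  0     1     4 ]
  [ 0  0    0  1     4    -2 ]
r2 → r2 − 2·r3
  [ 1  0  2/3  0  -1/3  11/3 ]
  [ 0  1    0  0     3    -2 ]
  [ 0  0    1  0     1     4 ]
  [ 0  0    0  1     4    -2 ]
r1 → r1 − 2/3·r3
  [ 1  0  0  0  -1   1 ]
  [ 0  1  0  0   3  -2 ]
  [ 0  0  1  0   1   4 ]
  [ 0  0  0  1   4  -2 ]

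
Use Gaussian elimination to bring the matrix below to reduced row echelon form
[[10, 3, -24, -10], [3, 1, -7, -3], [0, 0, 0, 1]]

[[1, 0, -3, 0], [0, 1, 2, 0], [0, 0, 0, 1]]

R1 → 1/10·R1
  [ 1  3/10  -12/5  -1 ]
  [ 3     1     -7  -3 ]
  [ 0     0      0   1 ]
R2 → R2 − 3·R1
  [ 1  3/10  -12/5  -1 ]
  [ 0  1/10    1/5   0 ]
  [ 0     0      0   1 ]
R2 → 10·R2
  [ 1  3/10  -12/5  -1 ]
  [ 0     1      2   0 ]
  [ 0     0      0   1 ]
R1 → R1 + R3
  [ 1  3/10  -12/5  0 ]
  [ 0     1      2  0 ]
  [ 0     0      0  1 ]
R1 → R1 − 3/10·R2
  [ 1  0  -3  0 ]
  [ 0  1   2  0 ]
  [ 0  0   0  1 ]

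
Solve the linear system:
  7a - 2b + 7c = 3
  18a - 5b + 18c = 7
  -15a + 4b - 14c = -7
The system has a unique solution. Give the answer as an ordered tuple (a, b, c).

Form the augmented matrix and row-reduce:
  [   7  -2    7  |   3 ]
  [  18  -5   18  |   7 ]
  [ -15   4  -14  |  -7 ]
R1 := 1/7·R1
  [   1  -2/7    1  |  3/7 ]
  [  18    -5   18  |    7 ]
  [ -15     4  -14  |   -7 ]
R2 := R2 − 18·R1
  [   1  -2/7    1  |   3/7 ]
  [   0   1/7    0  |  -5/7 ]
  [ -15     4  -14  |    -7 ]
R3 := R3 + 15·R1
  [ 1  -2/7  1  |   3/7 ]
  [ 0   1/7  0  |  -5/7 ]
  [ 0  -2/7  1  |  -4/7 ]
R2 := 7·R2
  [ 1  -2/7  1  |   3/7 ]
  [ 0     1  0  |    -5 ]
  [ 0  -2/7  1  |  -4/7 ]
R3 := R3 + 2/7·R2
  [ 1  -2/7  1  |  3/7 ]
  [ 0     1  0  |   -5 ]
  [ 0     0  1  |   -2 ]
R1 := R1 − R3
  [ 1  -2/7  0  |  17/7 ]
  [ 0     1  0  |    -5 ]
  [ 0     0  1  |    -2 ]
R1 := R1 + 2/7·R2
  [ 1  0  0  |   1 ]
  [ 0  1  0  |  -5 ]
  [ 0  0  1  |  -2 ]
Reading off the last column: a = 1, b = -5, c = -2.

(1, -5, -2)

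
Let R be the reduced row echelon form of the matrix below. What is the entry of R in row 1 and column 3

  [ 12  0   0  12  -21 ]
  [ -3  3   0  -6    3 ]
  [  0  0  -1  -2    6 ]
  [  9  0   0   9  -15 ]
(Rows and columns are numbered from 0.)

-1

ρ1 -> 1/12·ρ1
  [  1  0   0   1  -7/4 ]
  [ -3  3   0  -6     3 ]
  [  0  0  -1  -2     6 ]
  [  9  0   0   9   -15 ]
ρ2 -> ρ2 + 3·ρ1
  [ 1  0   0   1  -7/4 ]
  [ 0  3   0  -3  -9/4 ]
  [ 0  0  -1  -2     6 ]
  [ 9  0   0   9   -15 ]
ρ4 -> ρ4 − 9·ρ1
  [ 1  0   0   1  -7/4 ]
  [ 0  3   0  -3  -9/4 ]
  [ 0  0  -1  -2     6 ]
  [ 0  0   0   0   3/4 ]
ρ2 -> 1/3·ρ2
  [ 1  0   0   1  -7/4 ]
  [ 0  1   0  -1  -3/4 ]
  [ 0  0  -1  -2     6 ]
  [ 0  0   0   0   3/4 ]
ρ3 -> -1·ρ3
  [ 1  0  0   1  -7/4 ]
  [ 0  1  0  -1  -3/4 ]
  [ 0  0  1   2    -6 ]
  [ 0  0  0   0   3/4 ]
ρ4 -> 4/3·ρ4
  [ 1  0  0   1  -7/4 ]
  [ 0  1  0  -1  -3/4 ]
  [ 0  0  1   2    -6 ]
  [ 0  0  0   0     1 ]
ρ3 -> ρ3 + 6·ρ4
  [ 1  0  0   1  -7/4 ]
  [ 0  1  0  -1  -3/4 ]
  [ 0  0  1   2     0 ]
  [ 0  0  0   0     1 ]
ρ2 -> ρ2 + 3/4·ρ4
  [ 1  0  0   1  -7/4 ]
  [ 0  1  0  -1     0 ]
  [ 0  0  1   2     0 ]
  [ 0  0  0   0     1 ]
ρ1 -> ρ1 + 7/4·ρ4
  [ 1  0  0   1  0 ]
  [ 0  1  0  -1  0 ]
  [ 0  0  1   2  0 ]
  [ 0  0  0   0  1 ]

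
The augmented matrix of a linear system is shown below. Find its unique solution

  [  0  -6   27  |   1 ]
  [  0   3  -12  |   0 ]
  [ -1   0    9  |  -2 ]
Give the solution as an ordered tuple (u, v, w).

ρ1 <-> ρ3
ρ1 := -1·ρ1
ρ2 := 1/3·ρ2
ρ3 := ρ3 + 6·ρ2
ρ3 := 1/3·ρ3
ρ2 := ρ2 + 4·ρ3
ρ1 := ρ1 + 9·ρ3
Reading off the last column: u = 5, v = 4/3, w = 1/3.

(5, 4/3, 1/3)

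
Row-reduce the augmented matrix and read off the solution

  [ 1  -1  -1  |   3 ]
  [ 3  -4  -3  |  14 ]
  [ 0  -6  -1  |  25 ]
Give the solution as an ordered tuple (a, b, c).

(3, -5, 5)

Subtract 3 times R1 from R2.
  [ 1  -1  -1  |   3 ]
  [ 0  -1   0  |   5 ]
  [ 0  -6  -1  |  25 ]
Multiply R2 by -1.
  [ 1  -1  -1  |   3 ]
  [ 0   1   0  |  -5 ]
  [ 0  -6  -1  |  25 ]
Add 6 times R2 to R3.
  [ 1  -1  -1  |   3 ]
  [ 0   1   0  |  -5 ]
  [ 0   0  -1  |  -5 ]
Multiply R3 by -1.
  [ 1  -1  -1  |   3 ]
  [ 0   1   0  |  -5 ]
  [ 0   0   1  |   5 ]
Add R3 to R1.
  [ 1  -1  0  |   8 ]
  [ 0   1  0  |  -5 ]
  [ 0   0  1  |   5 ]
Add R2 to R1.
  [ 1  0  0  |   3 ]
  [ 0  1  0  |  -5 ]
  [ 0  0  1  |   5 ]
Reading off the last column: a = 3, b = -5, c = 5.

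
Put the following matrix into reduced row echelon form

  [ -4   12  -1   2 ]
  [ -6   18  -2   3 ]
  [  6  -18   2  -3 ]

[[1, -3, 0, -1/2], [0, 0, 1, 0], [0, 0, 0, 0]]

R1 := -1/4·R1
  [  1   -3  1/4  -1/2 ]
  [ -6   18   -2     3 ]
  [  6  -18    2    -3 ]
R2 := R2 + 6·R1
  [ 1   -3   1/4  -1/2 ]
  [ 0    0  -1/2     0 ]
  [ 6  -18     2    -3 ]
R3 := R3 − 6·R1
  [ 1  -3   1/4  -1/2 ]
  [ 0   0  -1/2     0 ]
  [ 0   0   1/2     0 ]
R2 := -2·R2
  [ 1  -3  1/4  -1/2 ]
  [ 0   0    1     0 ]
  [ 0   0  1/2     0 ]
R3 := R3 − 1/2·R2
  [ 1  -3  1/4  -1/2 ]
  [ 0   0    1     0 ]
  [ 0   0    0     0 ]
R1 := R1 − 1/4·R2
  [ 1  -3  0  -1/2 ]
  [ 0   0  1     0 ]
  [ 0   0  0     0 ]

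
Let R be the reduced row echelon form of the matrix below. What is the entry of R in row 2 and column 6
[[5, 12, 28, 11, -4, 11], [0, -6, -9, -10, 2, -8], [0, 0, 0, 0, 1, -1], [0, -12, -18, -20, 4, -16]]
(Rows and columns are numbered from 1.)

1

r1 := 1/5·r1
  [ 1  12/5  28/5  11/5  -4/5  11/5 ]
  [ 0    -6    -9   -10     2    -8 ]
  [ 0     0     0     0     1    -1 ]
  [ 0   -12   -18   -20     4   -16 ]
r2 := -1/6·r2
  [ 1  12/5  28/5  11/5  -4/5  11/5 ]
  [ 0     1   3/2   5/3  -1/3   4/3 ]
  [ 0     0     0     0     1    -1 ]
  [ 0   -12   -18   -20     4   -16 ]
r4 := r4 + 12·r2
  [ 1  12/5  28/5  11/5  -4/5  11/5 ]
  [ 0     1   3/2   5/3  -1/3   4/3 ]
  [ 0     0     0     0     1    -1 ]
  [ 0     0     0     0     0     0 ]
r2 := r2 + 1/3·r3
  [ 1  12/5  28/5  11/5  -4/5  11/5 ]
  [ 0     1   3/2   5/3     0     1 ]
  [ 0     0     0     0     1    -1 ]
  [ 0     0     0     0     0     0 ]
r1 := r1 + 4/5·r3
  [ 1  12/5  28/5  11/5  0  7/5 ]
  [ 0     1   3/2   5/3  0    1 ]
  [ 0     0     0     0  1   -1 ]
  [ 0     0     0     0  0    0 ]
r1 := r1 − 12/5·r2
  [ 1  0    2  -9/5  0  -1 ]
  [ 0  1  3/2   5/3  0   1 ]
  [ 0  0    0     0  1  -1 ]
  [ 0  0    0     0  0   0 ]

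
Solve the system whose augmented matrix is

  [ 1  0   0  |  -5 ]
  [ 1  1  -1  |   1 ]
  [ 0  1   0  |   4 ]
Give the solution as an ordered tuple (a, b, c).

r2 -> r2 − r1
r3 -> r3 − r2
r2 -> r2 + r3
Reading off the last column: a = -5, b = 4, c = -2.

(-5, 4, -2)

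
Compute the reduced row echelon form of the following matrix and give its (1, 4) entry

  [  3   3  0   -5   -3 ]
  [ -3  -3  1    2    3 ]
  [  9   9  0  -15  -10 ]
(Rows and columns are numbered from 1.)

ρ1 → 1/3·ρ1
  [  1   1  0  -5/3   -1 ]
  [ -3  -3  1     2    3 ]
  [  9   9  0   -15  -10 ]
ρ2 → ρ2 + 3·ρ1
  [ 1  1  0  -5/3   -1 ]
  [ 0  0  1    -3    0 ]
  [ 9  9  0   -15  -10 ]
ρ3 → ρ3 − 9·ρ1
  [ 1  1  0  -5/3  -1 ]
  [ 0  0  1    -3   0 ]
  [ 0  0  0     0  -1 ]
ρ3 → -1·ρ3
  [ 1  1  0  -5/3  -1 ]
  [ 0  0  1    -3   0 ]
  [ 0  0  0     0   1 ]
ρ1 → ρ1 + ρ3
  [ 1  1  0  -5/3  0 ]
  [ 0  0  1    -3  0 ]
  [ 0  0  0     0  1 ]

-5/3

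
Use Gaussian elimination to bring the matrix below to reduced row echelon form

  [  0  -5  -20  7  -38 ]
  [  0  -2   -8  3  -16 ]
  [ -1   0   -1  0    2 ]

R1 <=> R3
  [ -1   0   -1  0    2 ]
  [  0  -2   -8  3  -16 ]
  [  0  -5  -20  7  -38 ]
R1 -> -1·R1
  [ 1   0    1  0   -2 ]
  [ 0  -2   -8  3  -16 ]
  [ 0  -5  -20  7  -38 ]
R2 -> -1/2·R2
  [ 1   0    1     0   -2 ]
  [ 0   1    4  -3/2    8 ]
  [ 0  -5  -20     7  -38 ]
R3 -> R3 + 5·R2
  [ 1  0  1     0  -2 ]
  [ 0  1  4  -3/2   8 ]
  [ 0  0  0  -1/2   2 ]
R3 -> -2·R3
  [ 1  0  1     0  -2 ]
  [ 0  1  4  -3/2   8 ]
  [ 0  0  0     1  -4 ]
R2 -> R2 + 3/2·R3
  [ 1  0  1  0  -2 ]
  [ 0  1  4  0   2 ]
  [ 0  0  0  1  -4 ]

[[1, 0, 1, 0, -2], [0, 1, 4, 0, 2], [0, 0, 0, 1, -4]]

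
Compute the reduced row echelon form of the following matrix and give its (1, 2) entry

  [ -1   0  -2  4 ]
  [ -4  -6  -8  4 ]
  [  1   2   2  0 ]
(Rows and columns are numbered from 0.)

ρ1 := -1·ρ1
  [  1   0   2  -4 ]
  [ -4  -6  -8   4 ]
  [  1   2   2   0 ]
ρ2 := ρ2 + 4·ρ1
  [ 1   0  2   -4 ]
  [ 0  -6  0  -12 ]
  [ 1   2  2    0 ]
ρ3 := ρ3 − ρ1
  [ 1   0  2   -4 ]
  [ 0  -6  0  -12 ]
  [ 0   2  0    4 ]
ρ2 := -1/6·ρ2
  [ 1  0  2  -4 ]
  [ 0  1  0   2 ]
  [ 0  2  0   4 ]
ρ3 := ρ3 − 2·ρ2
  [ 1  0  2  -4 ]
  [ 0  1  0   2 ]
  [ 0  0  0   0 ]

0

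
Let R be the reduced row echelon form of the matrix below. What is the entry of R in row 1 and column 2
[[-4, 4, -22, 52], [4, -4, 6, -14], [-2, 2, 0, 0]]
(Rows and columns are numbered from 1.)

-1

R1 ← -1/4·R1
  [  1  -1  11/2  -13 ]
  [  4  -4     6  -14 ]
  [ -2   2     0    0 ]
R2 ← R2 − 4·R1
  [  1  -1  11/2  -13 ]
  [  0   0   -16   38 ]
  [ -2   2     0    0 ]
R3 ← R3 + 2·R1
  [ 1  -1  11/2  -13 ]
  [ 0   0   -16   38 ]
  [ 0   0    11  -26 ]
R2 ← -1/16·R2
  [ 1  -1  11/2    -13 ]
  [ 0   0     1  -19/8 ]
  [ 0   0    11    -26 ]
R3 ← R3 − 11·R2
  [ 1  -1  11/2    -13 ]
  [ 0   0     1  -19/8 ]
  [ 0   0     0    1/8 ]
R3 ← 8·R3
  [ 1  -1  11/2    -13 ]
  [ 0   0     1  -19/8 ]
  [ 0   0     0      1 ]
R2 ← R2 + 19/8·R3
  [ 1  -1  11/2  -13 ]
  [ 0   0     1    0 ]
  [ 0   0     0    1 ]
R1 ← R1 + 13·R3
  [ 1  -1  11/2  0 ]
  [ 0   0     1  0 ]
  [ 0   0     0  1 ]
R1 ← R1 − 11/2·R2
  [ 1  -1  0  0 ]
  [ 0   0  1  0 ]
  [ 0   0  0  1 ]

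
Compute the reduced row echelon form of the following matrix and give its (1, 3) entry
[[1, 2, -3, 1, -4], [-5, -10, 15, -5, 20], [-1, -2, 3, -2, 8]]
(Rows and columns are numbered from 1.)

R2 := R2 + 5·R1
  [  1   2  -3   1  -4 ]
  [  0   0   0   0   0 ]
  [ -1  -2   3  -2   8 ]
R3 := R3 + R1
  [ 1  2  -3   1  -4 ]
  [ 0  0   0   0   0 ]
  [ 0  0   0  -1   4 ]
R2 <-> R3
  [ 1  2  -3   1  -4 ]
  [ 0  0   0  -1   4 ]
  [ 0  0   0   0   0 ]
R2 := -1·R2
  [ 1  2  -3  1  -4 ]
  [ 0  0   0  1  -4 ]
  [ 0  0   0  0   0 ]
R1 := R1 − R2
  [ 1  2  -3  0   0 ]
  [ 0  0   0  1  -4 ]
  [ 0  0   0  0   0 ]

-3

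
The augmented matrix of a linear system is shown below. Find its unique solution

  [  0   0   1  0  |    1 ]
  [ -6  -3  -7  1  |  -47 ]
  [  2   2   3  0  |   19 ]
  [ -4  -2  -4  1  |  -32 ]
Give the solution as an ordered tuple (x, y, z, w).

(4, 4, 1, -4)

r1 <-> r2
r1 ← -1/6·r1
r3 ← r3 − 2·r1
r4 ← r4 + 4·r1
r2 <-> r3
r4 ← r4 − 2/3·r3
r4 ← 3·r4
r2 ← r2 − 1/3·r4
r1 ← r1 + 1/6·r4
r2 ← r2 − 2/3·r3
r1 ← r1 − 7/6·r3
r1 ← r1 − 1/2·r2
Reading off the last column: x = 4, y = 4, z = 1, w = -4.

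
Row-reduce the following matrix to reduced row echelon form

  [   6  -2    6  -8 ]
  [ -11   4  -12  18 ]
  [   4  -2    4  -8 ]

Multiply R1 by 1/6.
Add 11 times R1 to R2.
Subtract 4 times R1 from R3.
Multiply R2 by 3.
Add 2/3 times R2 to R3.
Multiply R3 by -1/2.
Add 3 times R3 to R2.
Subtract R3 from R1.
Add 1/3 times R2 to R1.

[[1, 0, 0, 2], [0, 1, 0, 4], [0, 0, 1, -2]]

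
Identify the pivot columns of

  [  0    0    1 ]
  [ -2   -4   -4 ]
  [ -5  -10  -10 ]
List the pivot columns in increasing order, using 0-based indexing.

ρ1 <=> ρ2
ρ1 ← -1/2·ρ1
ρ3 ← ρ3 + 5·ρ1
ρ1 ← ρ1 − 2·ρ2
Pivot columns are the columns containing a leading 1.

0, 2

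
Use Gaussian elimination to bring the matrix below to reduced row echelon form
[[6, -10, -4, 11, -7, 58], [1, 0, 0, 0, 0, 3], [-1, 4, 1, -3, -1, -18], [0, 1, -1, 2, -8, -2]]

[[1, 0, 0, 0, 0, 3], [0, 1, 0, 0, -2, -3], [0, 0, 1, 0, 4, 3], [0, 0, 0, 1, -1, 2]]

R1 ← 1/6·R1
  [  1  -5/3  -2/3  11/6  -7/6  29/3 ]
  [  1     0     0     0     0     3 ]
  [ -1     4     1    -3    -1   -18 ]
  [  0     1    -1     2    -8    -2 ]
R2 ← R2 − R1
  [  1  -5/3  -2/3   11/6  -7/6   29/3 ]
  [  0   5/3   2/3  -11/6   7/6  -20/3 ]
  [ -1     4     1     -3    -1    -18 ]
  [  0     1    -1      2    -8     -2 ]
R3 ← R3 + R1
  [ 1  -5/3  -2/3   11/6   -7/6   29/3 ]
  [ 0   5/3   2/3  -11/6    7/6  -20/3 ]
  [ 0   7/3   1/3   -7/6  -13/6  -25/3 ]
  [ 0     1    -1      2     -8     -2 ]
R2 ← 3/5·R2
  [ 1  -5/3  -2/3    11/6   -7/6   29/3 ]
  [ 0     1   2/5  -11/10   7/10     -4 ]
  [ 0   7/3   1/3    -7/6  -13/6  -25/3 ]
  [ 0     1    -1       2     -8     -2 ]
R3 ← R3 − 7/3·R2
  [ 1  -5/3  -2/3    11/6   -7/6  29/3 ]
  [ 0     1   2/5  -11/10   7/10    -4 ]
  [ 0     0  -3/5     7/5  -19/5     1 ]
  [ 0     1    -1       2     -8    -2 ]
R4 ← R4 − R2
  [ 1  -5/3  -2/3    11/6    -7/6  29/3 ]
  [ 0     1   2/5  -11/10    7/10    -4 ]
  [ 0     0  -3/5     7/5   -19/5     1 ]
  [ 0     0  -7/5   31/10  -87/10     2 ]
R3 ← -5/3·R3
  [ 1  -5/3  -2/3    11/6    -7/6  29/3 ]
  [ 0     1   2/5  -11/10    7/10    -4 ]
  [ 0     0     1    -7/3    19/3  -5/3 ]
  [ 0     0  -7/5   31/10  -87/10     2 ]
R4 ← R4 + 7/5·R3
  [ 1  -5/3  -2/3    11/6  -7/6  29/3 ]
  [ 0     1   2/5  -11/10  7/10    -4 ]
  [ 0     0     1    -7/3  19/3  -5/3 ]
  [ 0     0     0    -1/6   1/6  -1/3 ]
R4 ← -6·R4
  [ 1  -5/3  -2/3    11/6  -7/6  29/3 ]
  [ 0     1   2/5  -11/10  7/10    -4 ]
  [ 0     0     1    -7/3  19/3  -5/3 ]
  [ 0     0     0       1    -1     2 ]
R3 ← R3 + 7/3·R4
  [ 1  -5/3  -2/3    11/6  -7/6  29/3 ]
  [ 0     1   2/5  -11/10  7/10    -4 ]
  [ 0     0     1       0     4     3 ]
  [ 0     0     0       1    -1     2 ]
R2 ← R2 + 11/10·R4
  [ 1  -5/3  -2/3  11/6  -7/6  29/3 ]
  [ 0     1   2/5     0  -2/5  -9/5 ]
  [ 0     0     1     0     4     3 ]
  [ 0     0     0     1    -1     2 ]
R1 ← R1 − 11/6·R4
  [ 1  -5/3  -2/3  0   2/3     6 ]
  [ 0     1   2/5  0  -2/5  -9/5 ]
  [ 0     0     1  0     4     3 ]
  [ 0     0     0  1    -1     2 ]
R2 ← R2 − 2/5·R3
  [ 1  -5/3  -2/3  0  2/3   6 ]
  [ 0     1     0  0   -2  -3 ]
  [ 0     0     1  0    4   3 ]
  [ 0     0     0  1   -1   2 ]
R1 ← R1 + 2/3·R3
  [ 1  -5/3  0  0  10/3   8 ]
  [ 0     1  0  0    -2  -3 ]
  [ 0     0  1  0     4   3 ]
  [ 0     0  0  1    -1   2 ]
R1 ← R1 + 5/3·R2
  [ 1  0  0  0   0   3 ]
  [ 0  1  0  0  -2  -3 ]
  [ 0  0  1  0   4   3 ]
  [ 0  0  0  1  -1   2 ]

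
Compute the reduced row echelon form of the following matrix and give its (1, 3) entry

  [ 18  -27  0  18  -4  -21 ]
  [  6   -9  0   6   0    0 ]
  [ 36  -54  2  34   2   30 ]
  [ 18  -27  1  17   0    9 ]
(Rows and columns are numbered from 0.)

R1 → 1/18·R1
  [  1  -3/2  0   1  -2/9  -7/6 ]
  [  6    -9  0   6     0     0 ]
  [ 36   -54  2  34     2    30 ]
  [ 18   -27  1  17     0     9 ]
R2 → R2 − 6·R1
  [  1  -3/2  0   1  -2/9  -7/6 ]
  [  0     0  0   0   4/3     7 ]
  [ 36   -54  2  34     2    30 ]
  [ 18   -27  1  17     0     9 ]
R3 → R3 − 36·R1
  [  1  -3/2  0   1  -2/9  -7/6 ]
  [  0     0  0   0   4/3     7 ]
  [  0     0  2  -2    10    72 ]
  [ 18   -27  1  17     0     9 ]
R4 → R4 − 18·R1
  [ 1  -3/2  0   1  -2/9  -7/6 ]
  [ 0     0  0   0   4/3     7 ]
  [ 0     0  2  -2    10    72 ]
  [ 0     0  1  -1     4    30 ]
R2 <=> R3
  [ 1  -3/2  0   1  -2/9  -7/6 ]
  [ 0     0  2  -2    10    72 ]
  [ 0     0  0   0   4/3     7 ]
  [ 0     0  1  -1     4    30 ]
R2 → 1/2·R2
  [ 1  -3/2  0   1  -2/9  -7/6 ]
  [ 0     0  1  -1     5    36 ]
  [ 0     0  0   0   4/3     7 ]
  [ 0     0  1  -1     4    30 ]
R4 → R4 − R2
  [ 1  -3/2  0   1  -2/9  -7/6 ]
  [ 0     0  1  -1     5    36 ]
  [ 0     0  0   0   4/3     7 ]
  [ 0     0  0   0    -1    -6 ]
R3 → 3/4·R3
  [ 1  -3/2  0   1  -2/9  -7/6 ]
  [ 0     0  1  -1     5    36 ]
  [ 0     0  0   0     1  21/4 ]
  [ 0     0  0   0    -1    -6 ]
R4 → R4 + R3
  [ 1  -3/2  0   1  -2/9  -7/6 ]
  [ 0     0  1  -1     5    36 ]
  [ 0     0  0   0     1  21/4 ]
  [ 0     0  0   0     0  -3/4 ]
R4 → -4/3·R4
  [ 1  -3/2  0   1  -2/9  -7/6 ]
  [ 0     0  1  -1     5    36 ]
  [ 0     0  0   0     1  21/4 ]
  [ 0     0  0   0     0     1 ]
R3 → R3 − 21/4·R4
  [ 1  -3/2  0   1  -2/9  -7/6 ]
  [ 0     0  1  -1     5    36 ]
  [ 0     0  0   0     1     0 ]
  [ 0     0  0   0     0     1 ]
R2 → R2 − 36·R4
  [ 1  -3/2  0   1  -2/9  -7/6 ]
  [ 0     0  1  -1     5     0 ]
  [ 0     0  0   0     1     0 ]
  [ 0     0  0   0     0     1 ]
R1 → R1 + 7/6·R4
  [ 1  -3/2  0   1  -2/9  0 ]
  [ 0     0  1  -1     5  0 ]
  [ 0     0  0   0     1  0 ]
  [ 0     0  0   0     0  1 ]
R2 → R2 − 5·R3
  [ 1  -3/2  0   1  -2/9  0 ]
  [ 0     0  1  -1     0  0 ]
  [ 0     0  0   0     1  0 ]
  [ 0     0  0   0     0  1 ]
R1 → R1 + 2/9·R3
  [ 1  -3/2  0   1  0  0 ]
  [ 0     0  1  -1  0  0 ]
  [ 0     0  0   0  1  0 ]
  [ 0     0  0   0  0  1 ]

-1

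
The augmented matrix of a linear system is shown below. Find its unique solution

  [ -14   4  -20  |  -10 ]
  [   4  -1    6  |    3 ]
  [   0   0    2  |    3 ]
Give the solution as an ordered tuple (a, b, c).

(-2, -2, 3/2)

r1 ← -1/14·r1
r2 ← r2 − 4·r1
r2 ← 7·r2
r3 ← 1/2·r3
r2 ← r2 − 2·r3
r1 ← r1 − 10/7·r3
r1 ← r1 + 2/7·r2
Reading off the last column: a = -2, b = -2, c = 3/2.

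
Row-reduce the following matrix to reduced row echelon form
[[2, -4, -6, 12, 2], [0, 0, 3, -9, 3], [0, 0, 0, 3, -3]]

Multiply R1 by 1/2.
  [ 1  -2  -3   6   1 ]
  [ 0   0   3  -9   3 ]
  [ 0   0   0   3  -3 ]
Multiply R2 by 1/3.
  [ 1  -2  -3   6   1 ]
  [ 0   0   1  -3   1 ]
  [ 0   0   0   3  -3 ]
Multiply R3 by 1/3.
  [ 1  -2  -3   6   1 ]
  [ 0   0   1  -3   1 ]
  [ 0   0   0   1  -1 ]
Add 3 times R3 to R2.
  [ 1  -2  -3  6   1 ]
  [ 0   0   1  0  -2 ]
  [ 0   0   0  1  -1 ]
Subtract 6 times R3 from R1.
  [ 1  -2  -3  0   7 ]
  [ 0   0   1  0  -2 ]
  [ 0   0   0  1  -1 ]
Add 3 times R2 to R1.
  [ 1  -2  0  0   1 ]
  [ 0   0  1  0  -2 ]
  [ 0   0  0  1  -1 ]

[[1, -2, 0, 0, 1], [0, 0, 1, 0, -2], [0, 0, 0, 1, -1]]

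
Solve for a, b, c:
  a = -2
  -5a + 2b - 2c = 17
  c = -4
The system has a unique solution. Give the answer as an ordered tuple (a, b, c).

(-2, -1/2, -4)

Form the augmented matrix and row-reduce:
  [  1  0   0  |  -2 ]
  [ -5  2  -2  |  17 ]
  [  0  0   1  |  -4 ]
r2 → r2 + 5·r1
  [ 1  0   0  |  -2 ]
  [ 0  2  -2  |   7 ]
  [ 0  0   1  |  -4 ]
r2 → 1/2·r2
  [ 1  0   0  |   -2 ]
  [ 0  1  -1  |  7/2 ]
  [ 0  0   1  |   -4 ]
r2 → r2 + r3
  [ 1  0  0  |    -2 ]
  [ 0  1  0  |  -1/2 ]
  [ 0  0  1  |    -4 ]
Reading off the last column: a = -2, b = -1/2, c = -4.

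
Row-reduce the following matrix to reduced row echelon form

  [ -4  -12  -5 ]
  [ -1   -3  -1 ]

Multiply R1 by -1/4.
  [  1   3  5/4 ]
  [ -1  -3   -1 ]
Add R1 to R2.
  [ 1  3  5/4 ]
  [ 0  0  1/4 ]
Multiply R2 by 4.
  [ 1  3  5/4 ]
  [ 0  0    1 ]
Subtract 5/4 times R2 from R1.
  [ 1  3  0 ]
  [ 0  0  1 ]

[[1, 3, 0], [0, 0, 1]]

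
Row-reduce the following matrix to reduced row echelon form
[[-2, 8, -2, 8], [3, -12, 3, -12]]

[[1, -4, 1, -4], [0, 0, 0, 0]]

ρ1 := -1/2·ρ1
ρ2 := ρ2 − 3·ρ1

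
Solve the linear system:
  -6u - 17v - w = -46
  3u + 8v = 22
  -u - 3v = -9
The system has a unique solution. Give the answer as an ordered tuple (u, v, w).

(-6, 5, -3)

Form the augmented matrix and row-reduce:
  [ -6  -17  -1  |  -46 ]
  [  3    8   0  |   22 ]
  [ -1   -3   0  |   -9 ]
ρ1 → -1/6·ρ1
  [  1  17/6  1/6  |  23/3 ]
  [  3     8    0  |    22 ]
  [ -1    -3    0  |    -9 ]
ρ2 → ρ2 − 3·ρ1
  [  1  17/6   1/6  |  23/3 ]
  [  0  -1/2  -1/2  |    -1 ]
  [ -1    -3     0  |    -9 ]
ρ3 → ρ3 + ρ1
  [ 1  17/6   1/6  |  23/3 ]
  [ 0  -1/2  -1/2  |    -1 ]
  [ 0  -1/6   1/6  |  -4/3 ]
ρ2 → -2·ρ2
  [ 1  17/6  1/6  |  23/3 ]
  [ 0     1    1  |     2 ]
  [ 0  -1/6  1/6  |  -4/3 ]
ρ3 → ρ3 + 1/6·ρ2
  [ 1  17/6  1/6  |  23/3 ]
  [ 0     1    1  |     2 ]
  [ 0     0  1/3  |    -1 ]
ρ3 → 3·ρ3
  [ 1  17/6  1/6  |  23/3 ]
  [ 0     1    1  |     2 ]
  [ 0     0    1  |    -3 ]
ρ2 → ρ2 − ρ3
  [ 1  17/6  1/6  |  23/3 ]
  [ 0     1    0  |     5 ]
  [ 0     0    1  |    -3 ]
ρ1 → ρ1 − 1/6·ρ3
  [ 1  17/6  0  |  49/6 ]
  [ 0     1  0  |     5 ]
  [ 0     0  1  |    -3 ]
ρ1 → ρ1 − 17/6·ρ2
  [ 1  0  0  |  -6 ]
  [ 0  1  0  |   5 ]
  [ 0  0  1  |  -3 ]
Reading off the last column: u = -6, v = 5, w = -3.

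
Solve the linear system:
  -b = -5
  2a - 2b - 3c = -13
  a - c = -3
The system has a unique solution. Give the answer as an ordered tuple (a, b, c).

Form the augmented matrix and row-reduce:
  [ 0  -1   0  |   -5 ]
  [ 2  -2  -3  |  -13 ]
  [ 1   0  -1  |   -3 ]
R1 <=> R2
  [ 2  -2  -3  |  -13 ]
  [ 0  -1   0  |   -5 ]
  [ 1   0  -1  |   -3 ]
R1 := 1/2·R1
  [ 1  -1  -3/2  |  -13/2 ]
  [ 0  -1     0  |     -5 ]
  [ 1   0    -1  |     -3 ]
R3 := R3 − R1
  [ 1  -1  -3/2  |  -13/2 ]
  [ 0  -1     0  |     -5 ]
  [ 0   1   1/2  |    7/2 ]
R2 := -1·R2
  [ 1  -1  -3/2  |  -13/2 ]
  [ 0   1     0  |      5 ]
  [ 0   1   1/2  |    7/2 ]
R3 := R3 − R2
  [ 1  -1  -3/2  |  -13/2 ]
  [ 0   1     0  |      5 ]
  [ 0   0   1/2  |   -3/2 ]
R3 := 2·R3
  [ 1  -1  -3/2  |  -13/2 ]
  [ 0   1     0  |      5 ]
  [ 0   0     1  |     -3 ]
R1 := R1 + 3/2·R3
  [ 1  -1  0  |  -11 ]
  [ 0   1  0  |    5 ]
  [ 0   0  1  |   -3 ]
R1 := R1 + R2
  [ 1  0  0  |  -6 ]
  [ 0  1  0  |   5 ]
  [ 0  0  1  |  -3 ]
Reading off the last column: a = -6, b = 5, c = -3.

(-6, 5, -3)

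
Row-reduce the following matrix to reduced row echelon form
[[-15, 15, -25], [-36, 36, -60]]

R1 := -1/15·R1
  [   1  -1  5/3 ]
  [ -36  36  -60 ]
R2 := R2 + 36·R1
  [ 1  -1  5/3 ]
  [ 0   0    0 ]

[[1, -1, 5/3], [0, 0, 0]]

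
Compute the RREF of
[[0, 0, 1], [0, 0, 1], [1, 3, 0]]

[[1, 3, 0], [0, 0, 1], [0, 0, 0]]

r1 <=> r3
r3 ← r3 − r2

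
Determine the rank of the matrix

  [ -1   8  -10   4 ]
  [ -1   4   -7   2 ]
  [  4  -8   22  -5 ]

ρ1 -> -1·ρ1
  [  1  -8  10  -4 ]
  [ -1   4  -7   2 ]
  [  4  -8  22  -5 ]
ρ2 -> ρ2 + ρ1
  [ 1  -8  10  -4 ]
  [ 0  -4   3  -2 ]
  [ 4  -8  22  -5 ]
ρ3 -> ρ3 − 4·ρ1
  [ 1  -8   10  -4 ]
  [ 0  -4    3  -2 ]
  [ 0  24  -18  11 ]
ρ2 -> -1/4·ρ2
  [ 1  -8    10   -4 ]
  [ 0   1  -3/4  1/2 ]
  [ 0  24   -18   11 ]
ρ3 -> ρ3 − 24·ρ2
  [ 1  -8    10   -4 ]
  [ 0   1  -3/4  1/2 ]
  [ 0   0     0   -1 ]
ρ3 -> -1·ρ3
  [ 1  -8    10   -4 ]
  [ 0   1  -3/4  1/2 ]
  [ 0   0     0    1 ]
ρ2 -> ρ2 − 1/2·ρ3
  [ 1  -8    10  -4 ]
  [ 0   1  -3/4   0 ]
  [ 0   0     0   1 ]
ρ1 -> ρ1 + 4·ρ3
  [ 1  -8    10  0 ]
  [ 0   1  -3/4  0 ]
  [ 0   0     0  1 ]
ρ1 -> ρ1 + 8·ρ2
  [ 1  0     4  0 ]
  [ 0  1  -3/4  0 ]
  [ 0  0     0  1 ]
The reduced form has 3 nonzero rows.

rank = 3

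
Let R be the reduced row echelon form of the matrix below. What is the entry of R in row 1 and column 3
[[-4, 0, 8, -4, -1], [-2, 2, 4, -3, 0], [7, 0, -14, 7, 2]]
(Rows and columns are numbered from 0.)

ρ1 := -1/4·ρ1
  [  1  0   -2   1  1/4 ]
  [ -2  2    4  -3    0 ]
  [  7  0  -14   7    2 ]
ρ2 := ρ2 + 2·ρ1
  [ 1  0   -2   1  1/4 ]
  [ 0  2    0  -1  1/2 ]
  [ 7  0  -14   7    2 ]
ρ3 := ρ3 − 7·ρ1
  [ 1  0  -2   1  1/4 ]
  [ 0  2   0  -1  1/2 ]
  [ 0  0   0   0  1/4 ]
ρ2 := 1/2·ρ2
  [ 1  0  -2     1  1/4 ]
  [ 0  1   0  -1/2  1/4 ]
  [ 0  0   0     0  1/4 ]
ρ3 := 4·ρ3
  [ 1  0  -2     1  1/4 ]
  [ 0  1   0  -1/2  1/4 ]
  [ 0  0   0     0    1 ]
ρ2 := ρ2 − 1/4·ρ3
  [ 1  0  -2     1  1/4 ]
  [ 0  1   0  -1/2    0 ]
  [ 0  0   0     0    1 ]
ρ1 := ρ1 − 1/4·ρ3
  [ 1  0  -2     1  0 ]
  [ 0  1   0  -1/2  0 ]
  [ 0  0   0     0  1 ]

-1/2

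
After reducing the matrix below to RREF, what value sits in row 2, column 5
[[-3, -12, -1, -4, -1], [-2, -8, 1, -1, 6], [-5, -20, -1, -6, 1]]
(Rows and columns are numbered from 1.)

4

r1 := -1/3·r1
  [  1    4  1/3  4/3  1/3 ]
  [ -2   -8    1   -1    6 ]
  [ -5  -20   -1   -6    1 ]
r2 := r2 + 2·r1
  [  1    4  1/3  4/3   1/3 ]
  [  0    0  5/3  5/3  20/3 ]
  [ -5  -20   -1   -6     1 ]
r3 := r3 + 5·r1
  [ 1  4  1/3  4/3   1/3 ]
  [ 0  0  5/3  5/3  20/3 ]
  [ 0  0  2/3  2/3   8/3 ]
r2 := 3/5·r2
  [ 1  4  1/3  4/3  1/3 ]
  [ 0  0    1    1    4 ]
  [ 0  0  2/3  2/3  8/3 ]
r3 := r3 − 2/3·r2
  [ 1  4  1/3  4/3  1/3 ]
  [ 0  0    1    1    4 ]
  [ 0  0    0    0    0 ]
r1 := r1 − 1/3·r2
  [ 1  4  0  1  -1 ]
  [ 0  0  1  1   4 ]
  [ 0  0  0  0   0 ]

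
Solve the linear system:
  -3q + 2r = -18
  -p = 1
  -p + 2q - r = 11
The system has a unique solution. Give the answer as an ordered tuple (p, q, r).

Form the augmented matrix and row-reduce:
  [  0  -3   2  |  -18 ]
  [ -1   0   0  |    1 ]
  [ -1   2  -1  |   11 ]
r1 <-> r2
  [ -1   0   0  |    1 ]
  [  0  -3   2  |  -18 ]
  [ -1   2  -1  |   11 ]
r1 -> -1·r1
  [  1   0   0  |   -1 ]
  [  0  -3   2  |  -18 ]
  [ -1   2  -1  |   11 ]
r3 -> r3 + r1
  [ 1   0   0  |   -1 ]
  [ 0  -3   2  |  -18 ]
  [ 0   2  -1  |   10 ]
r2 -> -1/3·r2
  [ 1  0     0  |  -1 ]
  [ 0  1  -2/3  |   6 ]
  [ 0  2    -1  |  10 ]
r3 -> r3 − 2·r2
  [ 1  0     0  |  -1 ]
  [ 0  1  -2/3  |   6 ]
  [ 0  0   1/3  |  -2 ]
r3 -> 3·r3
  [ 1  0     0  |  -1 ]
  [ 0  1  -2/3  |   6 ]
  [ 0  0     1  |  -6 ]
r2 -> r2 + 2/3·r3
  [ 1  0  0  |  -1 ]
  [ 0  1  0  |   2 ]
  [ 0  0  1  |  -6 ]
Reading off the last column: p = -1, q = 2, r = -6.

(-1, 2, -6)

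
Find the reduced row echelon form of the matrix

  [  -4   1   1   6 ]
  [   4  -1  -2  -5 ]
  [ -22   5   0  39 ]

R1 → -1/4·R1
  [   1  -1/4  -1/4  -3/2 ]
  [   4    -1    -2    -5 ]
  [ -22     5     0    39 ]
R2 → R2 − 4·R1
  [   1  -1/4  -1/4  -3/2 ]
  [   0     0    -1     1 ]
  [ -22     5     0    39 ]
R3 → R3 + 22·R1
  [ 1  -1/4   -1/4  -3/2 ]
  [ 0     0     -1     1 ]
  [ 0  -1/2  -11/2     6 ]
R2 <-> R3
  [ 1  -1/4   -1/4  -3/2 ]
  [ 0  -1/2  -11/2     6 ]
  [ 0     0     -1     1 ]
R2 → -2·R2
  [ 1  -1/4  -1/4  -3/2 ]
  [ 0     1    11   -12 ]
  [ 0     0    -1     1 ]
R3 → -1·R3
  [ 1  -1/4  -1/4  -3/2 ]
  [ 0     1    11   -12 ]
  [ 0     0     1    -1 ]
R2 → R2 − 11·R3
  [ 1  -1/4  -1/4  -3/2 ]
  [ 0     1     0    -1 ]
  [ 0     0     1    -1 ]
R1 → R1 + 1/4·R3
  [ 1  -1/4  0  -7/4 ]
  [ 0     1  0    -1 ]
  [ 0     0  1    -1 ]
R1 → R1 + 1/4·R2
  [ 1  0  0  -2 ]
  [ 0  1  0  -1 ]
  [ 0  0  1  -1 ]

[[1, 0, 0, -2], [0, 1, 0, -1], [0, 0, 1, -1]]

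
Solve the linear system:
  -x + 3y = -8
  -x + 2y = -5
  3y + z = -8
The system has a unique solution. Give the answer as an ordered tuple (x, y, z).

(-1, -3, 1)

Form the augmented matrix and row-reduce:
  [ -1  3  0  |  -8 ]
  [ -1  2  0  |  -5 ]
  [  0  3  1  |  -8 ]
ρ1 -> -1·ρ1
  [  1  -3  0  |   8 ]
  [ -1   2  0  |  -5 ]
  [  0   3  1  |  -8 ]
ρ2 -> ρ2 + ρ1
  [ 1  -3  0  |   8 ]
  [ 0  -1  0  |   3 ]
  [ 0   3  1  |  -8 ]
ρ2 -> -1·ρ2
  [ 1  -3  0  |   8 ]
  [ 0   1  0  |  -3 ]
  [ 0   3  1  |  -8 ]
ρ3 -> ρ3 − 3·ρ2
  [ 1  -3  0  |   8 ]
  [ 0   1  0  |  -3 ]
  [ 0   0  1  |   1 ]
ρ1 -> ρ1 + 3·ρ2
  [ 1  0  0  |  -1 ]
  [ 0  1  0  |  -3 ]
  [ 0  0  1  |   1 ]
Reading off the last column: x = -1, y = -3, z = 1.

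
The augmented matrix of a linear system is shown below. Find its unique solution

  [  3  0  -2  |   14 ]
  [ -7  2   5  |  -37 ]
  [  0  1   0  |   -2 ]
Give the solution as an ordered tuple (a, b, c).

R1 -> 1/3·R1
  [  1  0  -2/3  |  14/3 ]
  [ -7  2     5  |   -37 ]
  [  0  1     0  |    -2 ]
R2 -> R2 + 7·R1
  [ 1  0  -2/3  |   14/3 ]
  [ 0  2   1/3  |  -13/3 ]
  [ 0  1     0  |     -2 ]
R2 -> 1/2·R2
  [ 1  0  -2/3  |   14/3 ]
  [ 0  1   1/6  |  -13/6 ]
  [ 0  1     0  |     -2 ]
R3 -> R3 − R2
  [ 1  0  -2/3  |   14/3 ]
  [ 0  1   1/6  |  -13/6 ]
  [ 0  0  -1/6  |    1/6 ]
R3 -> -6·R3
  [ 1  0  -2/3  |   14/3 ]
  [ 0  1   1/6  |  -13/6 ]
  [ 0  0     1  |     -1 ]
R2 -> R2 − 1/6·R3
  [ 1  0  -2/3  |  14/3 ]
  [ 0  1     0  |    -2 ]
  [ 0  0     1  |    -1 ]
R1 -> R1 + 2/3·R3
  [ 1  0  0  |   4 ]
  [ 0  1  0  |  -2 ]
  [ 0  0  1  |  -1 ]
Reading off the last column: a = 4, b = -2, c = -1.

(4, -2, -1)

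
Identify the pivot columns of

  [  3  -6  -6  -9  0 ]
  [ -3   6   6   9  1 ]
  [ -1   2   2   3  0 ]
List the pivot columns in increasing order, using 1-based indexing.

Multiply r1 by 1/3.
  [  1  -2  -2  -3  0 ]
  [ -3   6   6   9  1 ]
  [ -1   2   2   3  0 ]
Add 3 times r1 to r2.
  [  1  -2  -2  -3  0 ]
  [  0   0   0   0  1 ]
  [ -1   2   2   3  0 ]
Add r1 to r3.
  [ 1  -2  -2  -3  0 ]
  [ 0   0   0   0  1 ]
  [ 0   0   0   0  0 ]
Pivot columns are the columns containing a leading 1.

1, 5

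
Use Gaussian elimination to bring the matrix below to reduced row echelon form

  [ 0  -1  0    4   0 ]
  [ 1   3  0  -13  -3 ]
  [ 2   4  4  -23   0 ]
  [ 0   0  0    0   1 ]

[[1, 0, 0, -1, 0], [0, 1, 0, -4, 0], [0, 0, 1, -5/4, 0], [0, 0, 0, 0, 1]]

Swap R1 and R2.
  [ 1   3  0  -13  -3 ]
  [ 0  -1  0    4   0 ]
  [ 2   4  4  -23   0 ]
  [ 0   0  0    0   1 ]
Subtract 2 times R1 from R3.
  [ 1   3  0  -13  -3 ]
  [ 0  -1  0    4   0 ]
  [ 0  -2  4    3   6 ]
  [ 0   0  0    0   1 ]
Multiply R2 by -1.
  [ 1   3  0  -13  -3 ]
  [ 0   1  0   -4   0 ]
  [ 0  -2  4    3   6 ]
  [ 0   0  0    0   1 ]
Add 2 times R2 to R3.
  [ 1  3  0  -13  -3 ]
  [ 0  1  0   -4   0 ]
  [ 0  0  4   -5   6 ]
  [ 0  0  0    0   1 ]
Multiply R3 by 1/4.
  [ 1  3  0   -13   -3 ]
  [ 0  1  0    -4    0 ]
  [ 0  0  1  -5/4  3/2 ]
  [ 0  0  0     0    1 ]
Subtract 3/2 times R4 from R3.
  [ 1  3  0   -13  -3 ]
  [ 0  1  0    -4   0 ]
  [ 0  0  1  -5/4   0 ]
  [ 0  0  0     0   1 ]
Add 3 times R4 to R1.
  [ 1  3  0   -13  0 ]
  [ 0  1  0    -4  0 ]
  [ 0  0  1  -5/4  0 ]
  [ 0  0  0     0  1 ]
Subtract 3 times R2 from R1.
  [ 1  0  0    -1  0 ]
  [ 0  1  0    -4  0 ]
  [ 0  0  1  -5/4  0 ]
  [ 0  0  0     0  1 ]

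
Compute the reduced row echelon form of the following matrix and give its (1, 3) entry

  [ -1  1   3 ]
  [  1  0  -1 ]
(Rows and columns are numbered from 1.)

R1 := -1·R1
  [ 1  -1  -3 ]
  [ 1   0  -1 ]
R2 := R2 − R1
  [ 1  -1  -3 ]
  [ 0   1   2 ]
R1 := R1 + R2
  [ 1  0  -1 ]
  [ 0  1   2 ]

-1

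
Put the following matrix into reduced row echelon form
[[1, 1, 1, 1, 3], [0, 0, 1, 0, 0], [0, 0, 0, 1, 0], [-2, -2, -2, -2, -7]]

[[1, 1, 0, 0, 0], [0, 0, 1, 0, 0], [0, 0, 0, 1, 0], [0, 0, 0, 0, 1]]

ρ4 -> ρ4 + 2·ρ1
  [ 1  1  1  1   3 ]
  [ 0  0  1  0   0 ]
  [ 0  0  0  1   0 ]
  [ 0  0  0  0  -1 ]
ρ4 -> -1·ρ4
  [ 1  1  1  1  3 ]
  [ 0  0  1  0  0 ]
  [ 0  0  0  1  0 ]
  [ 0  0  0  0  1 ]
ρ1 -> ρ1 − 3·ρ4
  [ 1  1  1  1  0 ]
  [ 0  0  1  0  0 ]
  [ 0  0  0  1  0 ]
  [ 0  0  0  0  1 ]
ρ1 -> ρ1 − ρ3
  [ 1  1  1  0  0 ]
  [ 0  0  1  0  0 ]
  [ 0  0  0  1  0 ]
  [ 0  0  0  0  1 ]
ρ1 -> ρ1 − ρ2
  [ 1  1  0  0  0 ]
  [ 0  0  1  0  0 ]
  [ 0  0  0  1  0 ]
  [ 0  0  0  0  1 ]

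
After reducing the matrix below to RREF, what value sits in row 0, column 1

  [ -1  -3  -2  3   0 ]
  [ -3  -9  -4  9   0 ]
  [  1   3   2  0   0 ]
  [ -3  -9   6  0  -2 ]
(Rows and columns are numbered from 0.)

3

ρ1 ← -1·ρ1
  [  1   3   2  -3   0 ]
  [ -3  -9  -4   9   0 ]
  [  1   3   2   0   0 ]
  [ -3  -9   6   0  -2 ]
ρ2 ← ρ2 + 3·ρ1
  [  1   3  2  -3   0 ]
  [  0   0  2   0   0 ]
  [  1   3  2   0   0 ]
  [ -3  -9  6   0  -2 ]
ρ3 ← ρ3 − ρ1
  [  1   3  2  -3   0 ]
  [  0   0  2   0   0 ]
  [  0   0  0   3   0 ]
  [ -3  -9  6   0  -2 ]
ρ4 ← ρ4 + 3·ρ1
  [ 1  3   2  -3   0 ]
  [ 0  0   2   0   0 ]
  [ 0  0   0   3   0 ]
  [ 0  0  12  -9  -2 ]
ρ2 ← 1/2·ρ2
  [ 1  3   2  -3   0 ]
  [ 0  0   1   0   0 ]
  [ 0  0   0   3   0 ]
  [ 0  0  12  -9  -2 ]
ρ4 ← ρ4 − 12·ρ2
  [ 1  3  2  -3   0 ]
  [ 0  0  1   0   0 ]
  [ 0  0  0   3   0 ]
  [ 0  0  0  -9  -2 ]
ρ3 ← 1/3·ρ3
  [ 1  3  2  -3   0 ]
  [ 0  0  1   0   0 ]
  [ 0  0  0   1   0 ]
  [ 0  0  0  -9  -2 ]
ρ4 ← ρ4 + 9·ρ3
  [ 1  3  2  -3   0 ]
  [ 0  0  1   0   0 ]
  [ 0  0  0   1   0 ]
  [ 0  0  0   0  -2 ]
ρ4 ← -1/2·ρ4
  [ 1  3  2  -3  0 ]
  [ 0  0  1   0  0 ]
  [ 0  0  0   1  0 ]
  [ 0  0  0   0  1 ]
ρ1 ← ρ1 + 3·ρ3
  [ 1  3  2  0  0 ]
  [ 0  0  1  0  0 ]
  [ 0  0  0  1  0 ]
  [ 0  0  0  0  1 ]
ρ1 ← ρ1 − 2·ρ2
  [ 1  3  0  0  0 ]
  [ 0  0  1  0  0 ]
  [ 0  0  0  1  0 ]
  [ 0  0  0  0  1 ]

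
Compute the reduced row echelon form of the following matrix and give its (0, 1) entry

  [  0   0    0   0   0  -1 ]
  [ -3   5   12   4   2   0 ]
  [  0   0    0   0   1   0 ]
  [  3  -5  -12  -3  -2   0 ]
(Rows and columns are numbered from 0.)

Swap R1 and R2.
  [ -3   5   12   4   2   0 ]
  [  0   0    0   0   0  -1 ]
  [  0   0    0   0   1   0 ]
  [  3  -5  -12  -3  -2   0 ]
Multiply R1 by -1/3.
  [ 1  -5/3   -4  -4/3  -2/3   0 ]
  [ 0     0    0     0     0  -1 ]
  [ 0     0    0     0     1   0 ]
  [ 3    -5  -12    -3    -2   0 ]
Subtract 3 times R1 from R4.
  [ 1  -5/3  -4  -4/3  -2/3   0 ]
  [ 0     0   0     0     0  -1 ]
  [ 0     0   0     0     1   0 ]
  [ 0     0   0     1     0   0 ]
Swap R2 and R4.
  [ 1  -5/3  -4  -4/3  -2/3   0 ]
  [ 0     0   0     1     0   0 ]
  [ 0     0   0     0     1   0 ]
  [ 0     0   0     0     0  -1 ]
Multiply R4 by -1.
  [ 1  -5/3  -4  -4/3  -2/3  0 ]
  [ 0     0   0     1     0  0 ]
  [ 0     0   0     0     1  0 ]
  [ 0     0   0     0     0  1 ]
Add 2/3 times R3 to R1.
  [ 1  -5/3  -4  -4/3  0  0 ]
  [ 0     0   0     1  0  0 ]
  [ 0     0   0     0  1  0 ]
  [ 0     0   0     0  0  1 ]
Add 4/3 times R2 to R1.
  [ 1  -5/3  -4  0  0  0 ]
  [ 0     0   0  1  0  0 ]
  [ 0     0   0  0  1  0 ]
  [ 0     0   0  0  0  1 ]

-5/3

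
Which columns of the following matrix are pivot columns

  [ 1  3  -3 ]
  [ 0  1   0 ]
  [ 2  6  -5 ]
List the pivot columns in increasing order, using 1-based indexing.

1, 2, 3

R3 ← R3 − 2·R1
  [ 1  3  -3 ]
  [ 0  1   0 ]
  [ 0  0   1 ]
R1 ← R1 + 3·R3
  [ 1  3  0 ]
  [ 0  1  0 ]
  [ 0  0  1 ]
R1 ← R1 − 3·R2
  [ 1  0  0 ]
  [ 0  1  0 ]
  [ 0  0  1 ]
Pivot columns are the columns containing a leading 1.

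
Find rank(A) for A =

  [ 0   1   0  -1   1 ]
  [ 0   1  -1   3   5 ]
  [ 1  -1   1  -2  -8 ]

rank = 3

R1 <=> R3
R3 := R3 − R2
R2 := R2 + R3
R1 := R1 − R3
R1 := R1 + R2
The reduced form has 3 nonzero rows.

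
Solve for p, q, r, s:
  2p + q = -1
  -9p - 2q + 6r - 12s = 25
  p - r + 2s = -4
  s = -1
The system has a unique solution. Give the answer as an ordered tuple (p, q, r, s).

Form the augmented matrix and row-reduce:
  [  2   1   0    0  |  -1 ]
  [ -9  -2   6  -12  |  25 ]
  [  1   0  -1    2  |  -4 ]
  [  0   0   0    1  |  -1 ]
r1 := 1/2·r1
  [  1  1/2   0    0  |  -1/2 ]
  [ -9   -2   6  -12  |    25 ]
  [  1    0  -1    2  |    -4 ]
  [  0    0   0    1  |    -1 ]
r2 := r2 + 9·r1
  [ 1  1/2   0    0  |  -1/2 ]
  [ 0  5/2   6  -12  |  41/2 ]
  [ 1    0  -1    2  |    -4 ]
  [ 0    0   0    1  |    -1 ]
r3 := r3 − r1
  [ 1   1/2   0    0  |  -1/2 ]
  [ 0   5/2   6  -12  |  41/2 ]
  [ 0  -1/2  -1    2  |  -7/2 ]
  [ 0     0   0    1  |    -1 ]
r2 := 2/5·r2
  [ 1   1/2     0      0  |  -1/2 ]
  [ 0     1  12/5  -24/5  |  41/5 ]
  [ 0  -1/2    -1      2  |  -7/2 ]
  [ 0     0     0      1  |    -1 ]
r3 := r3 + 1/2·r2
  [ 1  1/2     0      0  |  -1/2 ]
  [ 0    1  12/5  -24/5  |  41/5 ]
  [ 0    0   1/5   -2/5  |   3/5 ]
  [ 0    0     0      1  |    -1 ]
r3 := 5·r3
  [ 1  1/2     0      0  |  -1/2 ]
  [ 0    1  12/5  -24/5  |  41/5 ]
  [ 0    0     1     -2  |     3 ]
  [ 0    0     0      1  |    -1 ]
r3 := r3 + 2·r4
  [ 1  1/2     0      0  |  -1/2 ]
  [ 0    1  12/5  -24/5  |  41/5 ]
  [ 0    0     1      0  |     1 ]
  [ 0    0     0      1  |    -1 ]
r2 := r2 + 24/5·r4
  [ 1  1/2     0  0  |  -1/2 ]
  [ 0    1  12/5  0  |  17/5 ]
  [ 0    0     1  0  |     1 ]
  [ 0    0     0  1  |    -1 ]
r2 := r2 − 12/5·r3
  [ 1  1/2  0  0  |  -1/2 ]
  [ 0    1  0  0  |     1 ]
  [ 0    0  1  0  |     1 ]
  [ 0    0  0  1  |    -1 ]
r1 := r1 − 1/2·r2
  [ 1  0  0  0  |  -1 ]
  [ 0  1  0  0  |   1 ]
  [ 0  0  1  0  |   1 ]
  [ 0  0  0  1  |  -1 ]
Reading off the last column: p = -1, q = 1, r = 1, s = -1.

(-1, 1, 1, -1)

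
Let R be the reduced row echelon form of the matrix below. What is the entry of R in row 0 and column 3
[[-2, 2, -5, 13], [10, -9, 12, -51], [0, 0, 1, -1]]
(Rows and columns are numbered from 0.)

R1 ← -1/2·R1
  [  1  -1  5/2  -13/2 ]
  [ 10  -9   12    -51 ]
  [  0   0    1     -1 ]
R2 ← R2 − 10·R1
  [ 1  -1  5/2  -13/2 ]
  [ 0   1  -13     14 ]
  [ 0   0    1     -1 ]
R2 ← R2 + 13·R3
  [ 1  -1  5/2  -13/2 ]
  [ 0   1    0      1 ]
  [ 0   0    1     -1 ]
R1 ← R1 − 5/2·R3
  [ 1  -1  0  -4 ]
  [ 0   1  0   1 ]
  [ 0   0  1  -1 ]
R1 ← R1 + R2
  [ 1  0  0  -3 ]
  [ 0  1  0   1 ]
  [ 0  0  1  -1 ]

-3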